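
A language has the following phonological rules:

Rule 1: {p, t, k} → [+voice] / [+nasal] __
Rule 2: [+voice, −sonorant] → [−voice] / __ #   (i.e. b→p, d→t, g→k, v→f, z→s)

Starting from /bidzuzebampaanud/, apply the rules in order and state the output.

Rule 1 (post-nasal voicing): /p/ is a voiceless stop immediately after the nasal /m/, so it voices to [b]. /bidzuzebampaanud/ → bidzuzebambaanud.
Rule 2 (final devoicing): /d/ is a voiced obstruent in word-final position, so it devoices to [t]. /bidzuzebambaanud/ → bidzuzebambaanut.

bidzuzebambaanut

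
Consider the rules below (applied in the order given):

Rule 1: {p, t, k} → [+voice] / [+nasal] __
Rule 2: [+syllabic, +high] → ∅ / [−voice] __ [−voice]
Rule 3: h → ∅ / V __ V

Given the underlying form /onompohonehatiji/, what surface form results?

Rule 1 (post-nasal voicing): /p/ is a voiceless stop immediately after the nasal /m/, so it voices to [b]. /onompohonehatiji/ → onombohonehatiji.
Rule 2 (high vowel syncope): no segment meets the environment; /onombohonehatiji/ is unchanged.
Rule 3 (intervocalic h-deletion): /h/ occurs between vowels /o/ and /o/, so it deletes. /h/ occurs between vowels /e/ and /a/, so it deletes. /onombohonehatiji/ → onombooneatiji.

onombooneatiji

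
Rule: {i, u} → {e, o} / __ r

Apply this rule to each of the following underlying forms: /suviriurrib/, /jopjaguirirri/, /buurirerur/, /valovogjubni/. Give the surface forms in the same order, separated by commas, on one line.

/suviriurrib/: /i/ is a high vowel immediately before /r/, so it lowers to [e]. /u/ is a high vowel immediately before /r/, so it lowers to [o]. → [suveriorrib].
/jopjaguirirri/: /i/ is a high vowel immediately before /r/, so it lowers to [e]. /i/ is a high vowel immediately before /r/, so it lowers to [e]. → [jopjaguererri].
/buurirerur/: /u/ is a high vowel immediately before /r/, so it lowers to [o]. /i/ is a high vowel immediately before /r/, so it lowers to [e]. /u/ is a high vowel immediately before /r/, so it lowers to [o]. → [buorereror].
/valovogjubni/: the rule's environment is not met; surfaces unchanged as [valovogjubni].

suveriorrib, jopjaguererri, buorereror, valovogjubni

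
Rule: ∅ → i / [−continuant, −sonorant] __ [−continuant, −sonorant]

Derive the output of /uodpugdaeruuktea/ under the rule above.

/d/ and /p/ form a stop–stop cluster, so [i] is inserted between them.
/g/ and /d/ form a stop–stop cluster, so [i] is inserted between them.
/k/ and /t/ form a stop–stop cluster, so [i] is inserted between them.
Surface form: [uodipugidaeruukitea].

uodipugidaeruukitea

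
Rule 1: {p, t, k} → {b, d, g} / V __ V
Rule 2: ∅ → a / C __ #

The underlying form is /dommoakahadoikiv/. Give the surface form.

Rule 1 (intervocalic voicing): /k/ is a voiceless stop between vowels /a/ and /a/, so it voices to [g]. /k/ is a voiceless stop between vowels /i/ and /i/, so it voices to [g]. /dommoakahadoikiv/ → dommoagahadoigiv.
Rule 2 (final a-epenthesis): the form ends in the consonant /v/, so [a] is inserted word-finally. /dommoagahadoigiv/ → dommoagahadoigiva.

dommoagahadoigiva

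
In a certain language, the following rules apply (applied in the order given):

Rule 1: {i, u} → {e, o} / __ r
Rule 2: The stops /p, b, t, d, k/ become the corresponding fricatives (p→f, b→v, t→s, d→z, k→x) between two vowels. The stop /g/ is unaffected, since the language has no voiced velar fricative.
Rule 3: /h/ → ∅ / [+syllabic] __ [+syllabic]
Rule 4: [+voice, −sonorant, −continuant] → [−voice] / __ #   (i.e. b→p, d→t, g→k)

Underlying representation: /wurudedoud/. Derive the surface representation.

Rule 1 (pre-rhotic lowering): /u/ is a high vowel immediately before /r/, so it lowers to [o]. /wurudedoud/ → worudedoud.
Rule 2 (intervocalic spirantization): /d/ is a stop between vowels /u/ and /e/, so it spirantizes to the fricative [z]. /d/ is a stop between vowels /e/ and /o/, so it spirantizes to the fricative [z]. /worudedoud/ → woruzezoud.
Rule 3 (intervocalic h-deletion): no segment meets the environment; /woruzezoud/ is unchanged.
Rule 4 (final devoicing): /d/ is a voiced stop in word-final position, so it devoices to [t]. /woruzezoud/ → woruzezout.

woruzezout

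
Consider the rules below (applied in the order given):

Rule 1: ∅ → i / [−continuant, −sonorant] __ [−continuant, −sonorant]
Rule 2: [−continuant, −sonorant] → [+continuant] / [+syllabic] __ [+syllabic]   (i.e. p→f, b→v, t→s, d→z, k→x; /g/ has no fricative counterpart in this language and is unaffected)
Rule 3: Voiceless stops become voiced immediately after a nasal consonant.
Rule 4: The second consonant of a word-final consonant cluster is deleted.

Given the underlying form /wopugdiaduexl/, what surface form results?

Rule 1 (stop-cluster i-epenthesis): /g/ and /d/ form a stop–stop cluster, so [i] is inserted between them. /wopugdiaduexl/ → wopugidiaduexl.
Rule 2 (intervocalic spirantization): /p/ is a stop between vowels /o/ and /u/, so it spirantizes to the fricative [f]. /d/ is a stop between vowels /i/ and /i/, so it spirantizes to the fricative [z]. /d/ is a stop between vowels /a/ and /u/, so it spirantizes to the fricative [z]. /wopugidiaduexl/ → wofugiziazuexl.
Rule 3 (post-nasal voicing): no segment meets the environment; /wofugiziazuexl/ is unchanged.
Rule 4 (final cluster simplification): /l/ is the second consonant of a word-final cluster /xl/, so it deletes. /wofugiziazuexl/ → wofugiziazuex.

wofugiziazuex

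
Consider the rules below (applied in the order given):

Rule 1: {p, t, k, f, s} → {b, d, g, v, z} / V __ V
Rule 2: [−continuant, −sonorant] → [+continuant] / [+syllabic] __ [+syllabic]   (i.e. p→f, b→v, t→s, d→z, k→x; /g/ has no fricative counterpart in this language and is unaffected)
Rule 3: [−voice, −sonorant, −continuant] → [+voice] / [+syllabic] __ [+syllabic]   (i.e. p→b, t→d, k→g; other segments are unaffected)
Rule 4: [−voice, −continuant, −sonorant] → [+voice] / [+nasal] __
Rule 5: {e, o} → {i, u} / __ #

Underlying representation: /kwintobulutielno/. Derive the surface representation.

kwindovuluzielnu

Rule 1 (intervocalic voicing): /t/ is a voiceless obstruent between vowels /u/ and /i/, so it voices to [d]. /kwintobulutielno/ → kwintobuludielno.
Rule 2 (intervocalic spirantization): /b/ is a stop between vowels /o/ and /u/, so it spirantizes to the fricative [v]. /d/ is a stop between vowels /u/ and /i/, so it spirantizes to the fricative [z]. /kwintobuludielno/ → kwintovuluzielno.
Rule 3 (intervocalic voicing): no segment meets the environment; /kwintovuluzielno/ is unchanged.
Rule 4 (post-nasal voicing): /t/ is a voiceless stop immediately after the nasal /n/, so it voices to [d]. /kwintovuluzielno/ → kwindovuluzielno.
Rule 5 (final vowel raising): /o/ is a mid vowel in word-final position, so it raises to [u]. /kwindovuluzielno/ → kwindovuluzielnu.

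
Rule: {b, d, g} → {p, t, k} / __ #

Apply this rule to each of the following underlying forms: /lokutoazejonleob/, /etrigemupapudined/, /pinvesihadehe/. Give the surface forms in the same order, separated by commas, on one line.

lokutoazejonleop, etrigemupapudinet, pinvesihadehe

/lokutoazejonleob/: /b/ is a voiced stop in word-final position, so it devoices to [p]. → [lokutoazejonleop].
/etrigemupapudined/: /d/ is a voiced stop in word-final position, so it devoices to [t]. → [etrigemupapudinet].
/pinvesihadehe/: the rule's environment is not met; surfaces unchanged as [pinvesihadehe].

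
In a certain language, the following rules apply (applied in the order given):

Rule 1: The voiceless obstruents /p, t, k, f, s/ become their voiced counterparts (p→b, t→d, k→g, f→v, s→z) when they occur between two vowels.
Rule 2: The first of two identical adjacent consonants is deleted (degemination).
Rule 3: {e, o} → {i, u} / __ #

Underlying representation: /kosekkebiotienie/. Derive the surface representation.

Rule 1 (intervocalic voicing): /s/ is a voiceless obstruent between vowels /o/ and /e/, so it voices to [z]. /t/ is a voiceless obstruent between vowels /o/ and /i/, so it voices to [d]. /kosekkebiotienie/ → kozekkebiodienie.
Rule 2 (degemination): /kk/ is a geminate; the first /k/ deletes. /kozekkebiodienie/ → kozekebiodienie.
Rule 3 (final vowel raising): /e/ is a mid vowel in word-final position, so it raises to [i]. /kozekebiodienie/ → kozekebiodienii.

kozekebiodienii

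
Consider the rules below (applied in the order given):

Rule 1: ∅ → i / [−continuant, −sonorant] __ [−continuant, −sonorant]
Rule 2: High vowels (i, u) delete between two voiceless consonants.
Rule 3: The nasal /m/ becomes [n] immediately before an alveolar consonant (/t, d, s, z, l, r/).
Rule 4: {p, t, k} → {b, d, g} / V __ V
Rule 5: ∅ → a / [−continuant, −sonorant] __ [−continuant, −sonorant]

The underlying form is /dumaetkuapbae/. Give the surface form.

Rule 1 (stop-cluster i-epenthesis): /t/ and /k/ form a stop–stop cluster, so [i] is inserted between them. /p/ and /b/ form a stop–stop cluster, so [i] is inserted between them. /dumaetkuapbae/ → dumaetikuapibae.
Rule 2 (high vowel syncope): /i/ is a high vowel flanked by voiceless consonants /t/ and /k/, so it deletes. /dumaetikuapibae/ → dumaetkuapibae.
Rule 3 (nasal place assimilation): no segment meets the environment; /dumaetkuapibae/ is unchanged.
Rule 4 (intervocalic voicing): /p/ is a voiceless stop between vowels /a/ and /i/, so it voices to [b]. /dumaetkuapibae/ → dumaetkuabibae.
Rule 5 (stop-cluster a-epenthesis): /t/ and /k/ form a stop–stop cluster, so [a] is inserted between them. /dumaetkuabibae/ → dumaetakuabibae.

dumaetakuabibae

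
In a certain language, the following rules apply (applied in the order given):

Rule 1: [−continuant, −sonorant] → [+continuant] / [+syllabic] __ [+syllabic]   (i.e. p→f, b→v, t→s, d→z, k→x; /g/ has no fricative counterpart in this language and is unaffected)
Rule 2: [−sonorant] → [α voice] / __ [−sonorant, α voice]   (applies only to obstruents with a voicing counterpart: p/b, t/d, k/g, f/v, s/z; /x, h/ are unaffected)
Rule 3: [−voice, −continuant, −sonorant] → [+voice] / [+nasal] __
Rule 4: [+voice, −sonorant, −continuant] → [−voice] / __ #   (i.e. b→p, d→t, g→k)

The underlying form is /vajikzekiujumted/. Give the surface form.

Rule 1 (intervocalic spirantization): /k/ is a stop between vowels /e/ and /i/, so it spirantizes to the fricative [x]. /vajikzekiujumted/ → vajikzexiujumted.
Rule 2 (regressive voicing assimilation): /k/ precedes the voiced obstruent /z/, so it voices to [g] by assimilation. /vajikzexiujumted/ → vajigzexiujumted.
Rule 3 (post-nasal voicing): /t/ is a voiceless stop immediately after the nasal /m/, so it voices to [d]. /vajigzexiujumted/ → vajigzexiujumded.
Rule 4 (final devoicing): /d/ is a voiced stop in word-final position, so it devoices to [t]. /vajigzexiujumded/ → vajigzexiujumdet.

vajigzexiujumdet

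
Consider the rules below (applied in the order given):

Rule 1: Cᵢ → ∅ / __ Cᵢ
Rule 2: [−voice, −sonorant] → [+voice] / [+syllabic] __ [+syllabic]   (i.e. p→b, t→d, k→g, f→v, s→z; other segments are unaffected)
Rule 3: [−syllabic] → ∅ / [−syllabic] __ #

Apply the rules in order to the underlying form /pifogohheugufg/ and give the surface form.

Rule 1 (degemination): /hh/ is a geminate; the first /h/ deletes. /pifogohheugufg/ → pifogoheugufg.
Rule 2 (intervocalic voicing): /f/ is a voiceless obstruent between vowels /i/ and /o/, so it voices to [v]. /pifogoheugufg/ → pivogoheugufg.
Rule 3 (final cluster simplification): /g/ is the second consonant of a word-final cluster /fg/, so it deletes. /pivogoheugufg/ → pivogoheuguf.

pivogoheuguf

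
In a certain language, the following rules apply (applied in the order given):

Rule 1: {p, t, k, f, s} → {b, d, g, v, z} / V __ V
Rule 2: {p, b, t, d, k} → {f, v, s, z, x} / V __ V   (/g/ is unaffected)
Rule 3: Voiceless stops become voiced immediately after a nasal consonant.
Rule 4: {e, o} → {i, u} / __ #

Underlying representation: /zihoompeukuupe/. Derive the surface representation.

zihoombeuguuvi

Rule 1 (intervocalic voicing): /k/ is a voiceless obstruent between vowels /u/ and /u/, so it voices to [g]. /p/ is a voiceless obstruent between vowels /u/ and /e/, so it voices to [b]. /zihoompeukuupe/ → zihoompeuguube.
Rule 2 (intervocalic spirantization): /b/ is a stop between vowels /u/ and /e/, so it spirantizes to the fricative [v]. /zihoompeuguube/ → zihoompeuguuve.
Rule 3 (post-nasal voicing): /p/ is a voiceless stop immediately after the nasal /m/, so it voices to [b]. /zihoompeuguuve/ → zihoombeuguuve.
Rule 4 (final vowel raising): /e/ is a mid vowel in word-final position, so it raises to [i]. /zihoombeuguuve/ → zihoombeuguuvi.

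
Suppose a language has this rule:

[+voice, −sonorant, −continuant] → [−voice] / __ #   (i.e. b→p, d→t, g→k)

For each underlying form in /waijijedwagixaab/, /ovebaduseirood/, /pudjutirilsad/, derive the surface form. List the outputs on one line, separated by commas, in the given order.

waijijedwagixaap, ovebaduseiroot, pudjutirilsat

/waijijedwagixaab/: /b/ is a voiced stop in word-final position, so it devoices to [p]. → [waijijedwagixaap].
/ovebaduseirood/: /d/ is a voiced stop in word-final position, so it devoices to [t]. → [ovebaduseiroot].
/pudjutirilsad/: /d/ is a voiced stop in word-final position, so it devoices to [t]. → [pudjutirilsat].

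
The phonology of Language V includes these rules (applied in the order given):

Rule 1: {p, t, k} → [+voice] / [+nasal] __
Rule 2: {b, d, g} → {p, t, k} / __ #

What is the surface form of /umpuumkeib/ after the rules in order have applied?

umbuumgeip

Rule 1 (post-nasal voicing): /p/ is a voiceless stop immediately after the nasal /m/, so it voices to [b]. /k/ is a voiceless stop immediately after the nasal /m/, so it voices to [g]. /umpuumkeib/ → umbuumgeib.
Rule 2 (final devoicing): /b/ is a voiced stop in word-final position, so it devoices to [p]. /umbuumgeib/ → umbuumgeip.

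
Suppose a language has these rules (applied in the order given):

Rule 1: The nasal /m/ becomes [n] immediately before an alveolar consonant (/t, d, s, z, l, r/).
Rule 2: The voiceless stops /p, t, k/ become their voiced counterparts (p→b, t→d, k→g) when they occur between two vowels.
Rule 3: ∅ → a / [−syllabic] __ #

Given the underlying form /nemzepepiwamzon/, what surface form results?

Rule 1 (nasal place assimilation): /m/ precedes the alveolar consonant /z/, so it assimilates in place to [n]. /m/ precedes the alveolar consonant /z/, so it assimilates in place to [n]. /nemzepepiwamzon/ → nenzepepiwanzon.
Rule 2 (intervocalic voicing): /p/ is a voiceless stop between vowels /e/ and /e/, so it voices to [b]. /p/ is a voiceless stop between vowels /e/ and /i/, so it voices to [b]. /nenzepepiwanzon/ → nenzebebiwanzon.
Rule 3 (final a-epenthesis): the form ends in the consonant /n/, so [a] is inserted word-finally. /nenzebebiwanzon/ → nenzebebiwanzona.

nenzebebiwanzona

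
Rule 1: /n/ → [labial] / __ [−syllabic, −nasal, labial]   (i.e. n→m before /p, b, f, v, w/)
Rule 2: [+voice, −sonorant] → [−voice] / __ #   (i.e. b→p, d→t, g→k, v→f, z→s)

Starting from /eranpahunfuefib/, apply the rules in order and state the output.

Rule 1 (nasal place assimilation): /n/ precedes the labial consonant /p/, so it assimilates in place to [m]. /n/ precedes the labial consonant /f/, so it assimilates in place to [m]. /eranpahunfuefib/ → erampahumfuefib.
Rule 2 (final devoicing): /b/ is a voiced obstruent in word-final position, so it devoices to [p]. /erampahumfuefib/ → erampahumfuefip.

erampahumfuefip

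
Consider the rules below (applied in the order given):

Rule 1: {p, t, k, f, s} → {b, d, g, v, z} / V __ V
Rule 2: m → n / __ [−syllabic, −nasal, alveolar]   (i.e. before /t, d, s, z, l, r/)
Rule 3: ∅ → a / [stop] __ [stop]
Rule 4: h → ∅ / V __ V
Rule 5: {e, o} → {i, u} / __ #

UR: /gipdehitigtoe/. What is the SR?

gipadeidigatoi

Rule 1 (intervocalic voicing): /t/ is a voiceless obstruent between vowels /i/ and /i/, so it voices to [d]. /gipdehitigtoe/ → gipdehidigtoe.
Rule 2 (nasal place assimilation): no segment meets the environment; /gipdehidigtoe/ is unchanged.
Rule 3 (stop-cluster a-epenthesis): /p/ and /d/ form a stop–stop cluster, so [a] is inserted between them. /g/ and /t/ form a stop–stop cluster, so [a] is inserted between them. /gipdehidigtoe/ → gipadehidigatoe.
Rule 4 (intervocalic h-deletion): /h/ occurs between vowels /e/ and /i/, so it deletes. /gipadehidigatoe/ → gipadeidigatoe.
Rule 5 (final vowel raising): /e/ is a mid vowel in word-final position, so it raises to [i]. /gipadeidigatoe/ → gipadeidigatoi.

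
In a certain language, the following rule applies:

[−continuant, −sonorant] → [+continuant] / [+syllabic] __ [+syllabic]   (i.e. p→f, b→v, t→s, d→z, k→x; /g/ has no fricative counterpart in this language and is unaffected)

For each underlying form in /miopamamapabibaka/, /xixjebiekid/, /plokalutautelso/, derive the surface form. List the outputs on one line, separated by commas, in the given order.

/miopamamapabibaka/: /p/ is a stop between vowels /o/ and /a/, so it spirantizes to the fricative [f]. /p/ is a stop between vowels /a/ and /a/, so it spirantizes to the fricative [f]. /b/ is a stop between vowels /a/ and /i/, so it spirantizes to the fricative [v]. /b/ is a stop between vowels /i/ and /a/, so it spirantizes to the fricative [v]. /k/ is a stop between vowels /a/ and /a/, so it spirantizes to the fricative [x]. → [miofamamafavivaxa].
/xixjebiekid/: /b/ is a stop between vowels /e/ and /i/, so it spirantizes to the fricative [v]. /k/ is a stop between vowels /e/ and /i/, so it spirantizes to the fricative [x]. → [xixjeviexid].
/plokalutautelso/: /k/ is a stop between vowels /o/ and /a/, so it spirantizes to the fricative [x]. /t/ is a stop between vowels /u/ and /a/, so it spirantizes to the fricative [s]. /t/ is a stop between vowels /u/ and /e/, so it spirantizes to the fricative [s]. → [ploxalusauselso].

miofamamafavivaxa, xixjeviexid, ploxalusauselso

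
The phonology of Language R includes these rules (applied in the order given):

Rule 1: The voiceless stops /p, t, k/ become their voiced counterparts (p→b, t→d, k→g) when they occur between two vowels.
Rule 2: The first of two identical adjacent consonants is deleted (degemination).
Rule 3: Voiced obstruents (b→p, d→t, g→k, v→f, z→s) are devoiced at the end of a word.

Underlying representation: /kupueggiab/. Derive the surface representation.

kubuegiap

Rule 1 (intervocalic voicing): /p/ is a voiceless stop between vowels /u/ and /u/, so it voices to [b]. /kupueggiab/ → kubueggiab.
Rule 2 (degemination): /gg/ is a geminate; the first /g/ deletes. /kubueggiab/ → kubuegiab.
Rule 3 (final devoicing): /b/ is a voiced obstruent in word-final position, so it devoices to [p]. /kubuegiab/ → kubuegiap.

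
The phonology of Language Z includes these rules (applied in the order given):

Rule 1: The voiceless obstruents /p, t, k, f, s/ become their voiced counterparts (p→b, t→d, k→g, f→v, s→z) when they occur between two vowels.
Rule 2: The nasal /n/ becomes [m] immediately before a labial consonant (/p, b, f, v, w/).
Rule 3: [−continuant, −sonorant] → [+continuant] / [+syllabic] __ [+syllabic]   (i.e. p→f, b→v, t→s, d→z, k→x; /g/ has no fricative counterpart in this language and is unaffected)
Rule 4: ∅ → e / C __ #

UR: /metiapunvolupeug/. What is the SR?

Rule 1 (intervocalic voicing): /t/ is a voiceless obstruent between vowels /e/ and /i/, so it voices to [d]. /p/ is a voiceless obstruent between vowels /a/ and /u/, so it voices to [b]. /p/ is a voiceless obstruent between vowels /u/ and /e/, so it voices to [b]. /metiapunvolupeug/ → mediabunvolubeug.
Rule 2 (nasal place assimilation): /n/ precedes the labial consonant /v/, so it assimilates in place to [m]. /mediabunvolubeug/ → mediabumvolubeug.
Rule 3 (intervocalic spirantization): /d/ is a stop between vowels /e/ and /i/, so it spirantizes to the fricative [z]. /b/ is a stop between vowels /a/ and /u/, so it spirantizes to the fricative [v]. /b/ is a stop between vowels /u/ and /e/, so it spirantizes to the fricative [v]. /mediabumvolubeug/ → meziavumvoluveug.
Rule 4 (final e-epenthesis): the form ends in the consonant /g/, so [e] is inserted word-finally. /meziavumvoluveug/ → meziavumvoluveuge.

meziavumvoluveuge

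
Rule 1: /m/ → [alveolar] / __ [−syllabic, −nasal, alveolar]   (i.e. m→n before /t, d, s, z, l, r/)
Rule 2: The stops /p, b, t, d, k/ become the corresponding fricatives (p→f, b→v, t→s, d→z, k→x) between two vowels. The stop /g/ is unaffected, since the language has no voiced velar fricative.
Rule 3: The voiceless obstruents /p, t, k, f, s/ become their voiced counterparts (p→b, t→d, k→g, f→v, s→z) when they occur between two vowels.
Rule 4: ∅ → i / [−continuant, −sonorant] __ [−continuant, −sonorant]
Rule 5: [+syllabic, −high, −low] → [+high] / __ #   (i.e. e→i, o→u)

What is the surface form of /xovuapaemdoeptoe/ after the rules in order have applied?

xovuavaendoepitoi

Rule 1 (nasal place assimilation): /m/ precedes the alveolar consonant /d/, so it assimilates in place to [n]. /xovuapaemdoeptoe/ → xovuapaendoeptoe.
Rule 2 (intervocalic spirantization): /p/ is a stop between vowels /a/ and /a/, so it spirantizes to the fricative [f]. /xovuapaendoeptoe/ → xovuafaendoeptoe.
Rule 3 (intervocalic voicing): /f/ is a voiceless obstruent between vowels /a/ and /a/, so it voices to [v]. /xovuafaendoeptoe/ → xovuavaendoeptoe.
Rule 4 (stop-cluster i-epenthesis): /p/ and /t/ form a stop–stop cluster, so [i] is inserted between them. /xovuavaendoeptoe/ → xovuavaendoepitoe.
Rule 5 (final vowel raising): /e/ is a mid vowel in word-final position, so it raises to [i]. /xovuavaendoepitoe/ → xovuavaendoepitoi.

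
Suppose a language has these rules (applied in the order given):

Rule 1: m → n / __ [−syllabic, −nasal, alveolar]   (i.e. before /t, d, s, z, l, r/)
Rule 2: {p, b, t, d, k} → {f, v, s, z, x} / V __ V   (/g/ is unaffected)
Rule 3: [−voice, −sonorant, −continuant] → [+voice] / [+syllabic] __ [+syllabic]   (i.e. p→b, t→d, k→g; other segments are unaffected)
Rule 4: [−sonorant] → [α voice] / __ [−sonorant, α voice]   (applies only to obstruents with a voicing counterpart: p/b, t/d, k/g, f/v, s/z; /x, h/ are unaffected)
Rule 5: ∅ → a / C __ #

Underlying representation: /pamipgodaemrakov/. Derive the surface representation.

pamibgozaenraxova

Rule 1 (nasal place assimilation): /m/ precedes the alveolar consonant /r/, so it assimilates in place to [n]. /pamipgodaemrakov/ → pamipgodaenrakov.
Rule 2 (intervocalic spirantization): /d/ is a stop between vowels /o/ and /a/, so it spirantizes to the fricative [z]. /k/ is a stop between vowels /a/ and /o/, so it spirantizes to the fricative [x]. /pamipgodaenrakov/ → pamipgozaenraxov.
Rule 3 (intervocalic voicing): no segment meets the environment; /pamipgozaenraxov/ is unchanged.
Rule 4 (regressive voicing assimilation): /p/ precedes the voiced obstruent /g/, so it voices to [b] by assimilation. /pamipgozaenraxov/ → pamibgozaenraxov.
Rule 5 (final a-epenthesis): the form ends in the consonant /v/, so [a] is inserted word-finally. /pamibgozaenraxov/ → pamibgozaenraxova.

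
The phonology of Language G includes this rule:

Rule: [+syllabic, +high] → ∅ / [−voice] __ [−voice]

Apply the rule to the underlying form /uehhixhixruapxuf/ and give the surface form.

uehhxhxruapxf

/i/ is a high vowel flanked by voiceless consonants /h/ and /x/, so it deletes.
/i/ is a high vowel flanked by voiceless consonants /h/ and /x/, so it deletes.
/u/ is a high vowel flanked by voiceless consonants /x/ and /f/, so it deletes.
Surface form: [uehhxhxruapxf].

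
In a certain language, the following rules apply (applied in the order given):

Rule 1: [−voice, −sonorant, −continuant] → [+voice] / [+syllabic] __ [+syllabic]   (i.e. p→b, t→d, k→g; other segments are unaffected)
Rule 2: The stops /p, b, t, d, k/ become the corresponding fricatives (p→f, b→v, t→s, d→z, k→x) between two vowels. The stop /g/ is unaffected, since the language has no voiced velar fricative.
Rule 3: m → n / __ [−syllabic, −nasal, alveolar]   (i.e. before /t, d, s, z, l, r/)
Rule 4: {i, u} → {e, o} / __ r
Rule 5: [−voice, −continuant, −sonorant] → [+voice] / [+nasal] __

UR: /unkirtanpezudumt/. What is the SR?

Rule 1 (intervocalic voicing): no segment meets the environment; /unkirtanpezudumt/ is unchanged.
Rule 2 (intervocalic spirantization): /d/ is a stop between vowels /u/ and /u/, so it spirantizes to the fricative [z]. /unkirtanpezudumt/ → unkirtanpezuzumt.
Rule 3 (nasal place assimilation): /m/ precedes the alveolar consonant /t/, so it assimilates in place to [n]. /unkirtanpezuzumt/ → unkirtanpezuzunt.
Rule 4 (pre-rhotic lowering): /i/ is a high vowel immediately before /r/, so it lowers to [e]. /unkirtanpezuzunt/ → unkertanpezuzunt.
Rule 5 (post-nasal voicing): /k/ is a voiceless stop immediately after the nasal /n/, so it voices to [g]. /p/ is a voiceless stop immediately after the nasal /n/, so it voices to [b]. /t/ is a voiceless stop immediately after the nasal /n/, so it voices to [d]. /unkertanpezuzunt/ → ungertanbezuzund.

ungertanbezuzund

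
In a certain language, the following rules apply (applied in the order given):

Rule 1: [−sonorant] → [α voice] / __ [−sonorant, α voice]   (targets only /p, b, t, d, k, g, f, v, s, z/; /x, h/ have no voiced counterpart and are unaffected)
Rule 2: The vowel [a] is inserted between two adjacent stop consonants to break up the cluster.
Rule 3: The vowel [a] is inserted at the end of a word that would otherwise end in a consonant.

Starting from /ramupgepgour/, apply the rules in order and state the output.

ramubagebagoura

Rule 1 (regressive voicing assimilation): /p/ precedes the voiced obstruent /g/, so it voices to [b] by assimilation. /p/ precedes the voiced obstruent /g/, so it voices to [b] by assimilation. /ramupgepgour/ → ramubgebgour.
Rule 2 (stop-cluster a-epenthesis): /b/ and /g/ form a stop–stop cluster, so [a] is inserted between them. /b/ and /g/ form a stop–stop cluster, so [a] is inserted between them. /ramubgebgour/ → ramubagebagour.
Rule 3 (final a-epenthesis): the form ends in the consonant /r/, so [a] is inserted word-finally. /ramubagebagour/ → ramubagebagoura.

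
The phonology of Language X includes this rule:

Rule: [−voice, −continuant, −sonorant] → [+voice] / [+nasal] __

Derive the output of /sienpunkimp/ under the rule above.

/p/ is a voiceless stop immediately after the nasal /n/, so it voices to [b].
/k/ is a voiceless stop immediately after the nasal /n/, so it voices to [g].
/p/ is a voiceless stop immediately after the nasal /m/, so it voices to [b].
Surface form: [sienbungimb].

sienbungimb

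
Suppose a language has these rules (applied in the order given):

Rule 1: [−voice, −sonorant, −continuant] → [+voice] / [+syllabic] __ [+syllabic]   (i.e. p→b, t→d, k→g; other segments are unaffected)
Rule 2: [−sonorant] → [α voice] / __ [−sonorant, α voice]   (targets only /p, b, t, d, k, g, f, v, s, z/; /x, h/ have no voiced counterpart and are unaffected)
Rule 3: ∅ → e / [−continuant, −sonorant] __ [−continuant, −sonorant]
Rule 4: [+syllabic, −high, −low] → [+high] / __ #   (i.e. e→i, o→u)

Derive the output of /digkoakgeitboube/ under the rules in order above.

Rule 1 (intervocalic voicing): no segment meets the environment; /digkoakgeitboube/ is unchanged.
Rule 2 (regressive voicing assimilation): /g/ precedes the voiceless obstruent /k/, so it devoices to [k] by assimilation. /k/ precedes the voiced obstruent /g/, so it voices to [g] by assimilation. /t/ precedes the voiced obstruent /b/, so it voices to [d] by assimilation. /digkoakgeitboube/ → dikkoaggeidboube.
Rule 3 (stop-cluster e-epenthesis): /k/ and /k/ form a stop–stop cluster, so [e] is inserted between them. /g/ and /g/ form a stop–stop cluster, so [e] is inserted between them. /d/ and /b/ form a stop–stop cluster, so [e] is inserted between them. /dikkoaggeidboube/ → dikekoagegeideboube.
Rule 4 (final vowel raising): /e/ is a mid vowel in word-final position, so it raises to [i]. /dikekoagegeideboube/ → dikekoagegeideboubi.

dikekoagegeideboubi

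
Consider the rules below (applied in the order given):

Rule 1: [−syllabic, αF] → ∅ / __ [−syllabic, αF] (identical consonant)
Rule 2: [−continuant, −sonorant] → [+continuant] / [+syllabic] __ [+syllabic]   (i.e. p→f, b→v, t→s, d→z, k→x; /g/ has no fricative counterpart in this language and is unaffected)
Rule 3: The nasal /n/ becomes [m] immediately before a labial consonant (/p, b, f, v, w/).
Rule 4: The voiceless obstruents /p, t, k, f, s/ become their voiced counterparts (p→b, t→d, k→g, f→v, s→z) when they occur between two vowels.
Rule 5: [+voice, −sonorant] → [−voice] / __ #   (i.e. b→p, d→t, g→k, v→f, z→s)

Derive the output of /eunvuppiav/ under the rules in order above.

eumvuviaf

Rule 1 (degemination): /pp/ is a geminate; the first /p/ deletes. /eunvuppiav/ → eunvupiav.
Rule 2 (intervocalic spirantization): /p/ is a stop between vowels /u/ and /i/, so it spirantizes to the fricative [f]. /eunvupiav/ → eunvufiav.
Rule 3 (nasal place assimilation): /n/ precedes the labial consonant /v/, so it assimilates in place to [m]. /eunvufiav/ → eumvufiav.
Rule 4 (intervocalic voicing): /f/ is a voiceless obstruent between vowels /u/ and /i/, so it voices to [v]. /eumvufiav/ → eumvuviav.
Rule 5 (final devoicing): /v/ is a voiced obstruent in word-final position, so it devoices to [f]. /eumvuviav/ → eumvuviaf.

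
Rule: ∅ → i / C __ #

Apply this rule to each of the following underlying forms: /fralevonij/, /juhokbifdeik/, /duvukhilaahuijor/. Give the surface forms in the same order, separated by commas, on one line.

/fralevonij/: the form ends in the consonant /j/, so [i] is inserted word-finally. → [fralevoniji].
/juhokbifdeik/: the form ends in the consonant /k/, so [i] is inserted word-finally. → [juhokbifdeiki].
/duvukhilaahuijor/: the form ends in the consonant /r/, so [i] is inserted word-finally. → [duvukhilaahuijori].

fralevoniji, juhokbifdeiki, duvukhilaahuijori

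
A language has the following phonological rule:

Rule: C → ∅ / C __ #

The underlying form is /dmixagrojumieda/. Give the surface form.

No segment of /dmixagrojumieda/ meets the structural description of the rule, so the form surfaces unchanged.

dmixagrojumieda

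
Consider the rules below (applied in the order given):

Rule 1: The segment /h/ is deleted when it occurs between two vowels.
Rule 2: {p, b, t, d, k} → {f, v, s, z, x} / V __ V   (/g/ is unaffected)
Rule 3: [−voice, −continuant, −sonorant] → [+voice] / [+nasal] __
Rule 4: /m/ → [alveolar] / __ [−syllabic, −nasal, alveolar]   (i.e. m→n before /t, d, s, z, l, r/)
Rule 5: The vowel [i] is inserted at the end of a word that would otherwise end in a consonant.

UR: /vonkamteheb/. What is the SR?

vongandeebi

Rule 1 (intervocalic h-deletion): /h/ occurs between vowels /e/ and /e/, so it deletes. /vonkamteheb/ → vonkamteeb.
Rule 2 (intervocalic spirantization): no segment meets the environment; /vonkamteeb/ is unchanged.
Rule 3 (post-nasal voicing): /k/ is a voiceless stop immediately after the nasal /n/, so it voices to [g]. /t/ is a voiceless stop immediately after the nasal /m/, so it voices to [d]. /vonkamteeb/ → vongamdeeb.
Rule 4 (nasal place assimilation): /m/ precedes the alveolar consonant /d/, so it assimilates in place to [n]. /vongamdeeb/ → vongandeeb.
Rule 5 (final i-epenthesis): the form ends in the consonant /b/, so [i] is inserted word-finally. /vongandeeb/ → vongandeebi.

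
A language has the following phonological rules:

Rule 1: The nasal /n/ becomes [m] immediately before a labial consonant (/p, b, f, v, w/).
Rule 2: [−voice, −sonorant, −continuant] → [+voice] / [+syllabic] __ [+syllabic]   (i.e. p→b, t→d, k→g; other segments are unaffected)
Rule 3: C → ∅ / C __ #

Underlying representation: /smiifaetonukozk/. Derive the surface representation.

smiifaedonugoz

Rule 1 (nasal place assimilation): no segment meets the environment; /smiifaetonukozk/ is unchanged.
Rule 2 (intervocalic voicing): /t/ is a voiceless stop between vowels /e/ and /o/, so it voices to [d]. /k/ is a voiceless stop between vowels /u/ and /o/, so it voices to [g]. /smiifaetonukozk/ → smiifaedonugozk.
Rule 3 (final cluster simplification): /k/ is the second consonant of a word-final cluster /zk/, so it deletes. /smiifaedonugozk/ → smiifaedonugoz.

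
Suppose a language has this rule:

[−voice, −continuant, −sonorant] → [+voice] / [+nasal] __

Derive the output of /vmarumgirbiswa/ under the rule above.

vmarumgirbiswa

No segment of /vmarumgirbiswa/ meets the structural description of the rule, so the form surfaces unchanged.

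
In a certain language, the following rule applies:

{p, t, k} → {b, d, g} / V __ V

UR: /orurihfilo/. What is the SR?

orurihfilo

No segment of /orurihfilo/ meets the structural description of the rule, so the form surfaces unchanged.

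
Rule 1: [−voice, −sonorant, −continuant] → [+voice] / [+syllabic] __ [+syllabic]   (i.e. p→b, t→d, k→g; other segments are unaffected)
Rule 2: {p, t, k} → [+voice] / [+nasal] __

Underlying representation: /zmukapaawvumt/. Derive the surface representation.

zmugabaawvumd

Rule 1 (intervocalic voicing): /k/ is a voiceless stop between vowels /u/ and /a/, so it voices to [g]. /p/ is a voiceless stop between vowels /a/ and /a/, so it voices to [b]. /zmukapaawvumt/ → zmugabaawvumt.
Rule 2 (post-nasal voicing): /t/ is a voiceless stop immediately after the nasal /m/, so it voices to [d]. /zmugabaawvumt/ → zmugabaawvumd.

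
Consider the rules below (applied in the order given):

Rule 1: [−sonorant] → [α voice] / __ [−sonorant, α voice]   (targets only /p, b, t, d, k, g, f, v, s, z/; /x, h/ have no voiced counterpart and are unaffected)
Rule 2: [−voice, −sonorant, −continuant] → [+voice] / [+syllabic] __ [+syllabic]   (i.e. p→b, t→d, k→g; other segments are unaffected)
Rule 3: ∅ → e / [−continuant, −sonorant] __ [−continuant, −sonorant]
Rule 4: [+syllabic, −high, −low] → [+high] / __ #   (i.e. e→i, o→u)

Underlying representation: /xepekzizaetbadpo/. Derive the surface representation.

Rule 1 (regressive voicing assimilation): /k/ precedes the voiced obstruent /z/, so it voices to [g] by assimilation. /t/ precedes the voiced obstruent /b/, so it voices to [d] by assimilation. /d/ precedes the voiceless obstruent /p/, so it devoices to [t] by assimilation. /xepekzizaetbadpo/ → xepegzizaedbatpo.
Rule 2 (intervocalic voicing): /p/ is a voiceless stop between vowels /e/ and /e/, so it voices to [b]. /xepegzizaedbatpo/ → xebegzizaedbatpo.
Rule 3 (stop-cluster e-epenthesis): /d/ and /b/ form a stop–stop cluster, so [e] is inserted between them. /t/ and /p/ form a stop–stop cluster, so [e] is inserted between them. /xebegzizaedbatpo/ → xebegzizaedebatepo.
Rule 4 (final vowel raising): /o/ is a mid vowel in word-final position, so it raises to [u]. /xebegzizaedebatepo/ → xebegzizaedebatepu.

xebegzizaedebatepu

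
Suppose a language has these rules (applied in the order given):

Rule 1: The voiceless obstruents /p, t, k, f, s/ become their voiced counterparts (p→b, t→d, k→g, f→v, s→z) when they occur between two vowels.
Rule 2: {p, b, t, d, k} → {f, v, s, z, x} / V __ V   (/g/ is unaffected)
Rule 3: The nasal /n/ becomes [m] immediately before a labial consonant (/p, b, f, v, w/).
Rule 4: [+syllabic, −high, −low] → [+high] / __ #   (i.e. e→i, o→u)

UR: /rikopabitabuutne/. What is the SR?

Rule 1 (intervocalic voicing): /k/ is a voiceless obstruent between vowels /i/ and /o/, so it voices to [g]. /p/ is a voiceless obstruent between vowels /o/ and /a/, so it voices to [b]. /t/ is a voiceless obstruent between vowels /i/ and /a/, so it voices to [d]. /rikopabitabuutne/ → rigobabidabuutne.
Rule 2 (intervocalic spirantization): /b/ is a stop between vowels /o/ and /a/, so it spirantizes to the fricative [v]. /b/ is a stop between vowels /a/ and /i/, so it spirantizes to the fricative [v]. /d/ is a stop between vowels /i/ and /a/, so it spirantizes to the fricative [z]. /b/ is a stop between vowels /a/ and /u/, so it spirantizes to the fricative [v]. /rigobabidabuutne/ → rigovavizavuutne.
Rule 3 (nasal place assimilation): no segment meets the environment; /rigovavizavuutne/ is unchanged.
Rule 4 (final vowel raising): /e/ is a mid vowel in word-final position, so it raises to [i]. /rigovavizavuutne/ → rigovavizavuutni.

rigovavizavuutni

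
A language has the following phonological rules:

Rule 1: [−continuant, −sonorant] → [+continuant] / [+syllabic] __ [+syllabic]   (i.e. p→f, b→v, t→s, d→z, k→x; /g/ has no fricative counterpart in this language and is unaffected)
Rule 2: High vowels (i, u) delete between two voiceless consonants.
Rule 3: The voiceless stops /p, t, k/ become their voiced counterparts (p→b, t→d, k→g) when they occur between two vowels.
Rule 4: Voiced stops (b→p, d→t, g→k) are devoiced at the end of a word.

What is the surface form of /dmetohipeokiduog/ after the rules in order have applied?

Rule 1 (intervocalic spirantization): /t/ is a stop between vowels /e/ and /o/, so it spirantizes to the fricative [s]. /p/ is a stop between vowels /i/ and /e/, so it spirantizes to the fricative [f]. /k/ is a stop between vowels /o/ and /i/, so it spirantizes to the fricative [x]. /d/ is a stop between vowels /i/ and /u/, so it spirantizes to the fricative [z]. /dmetohipeokiduog/ → dmesohifeoxizuog.
Rule 2 (high vowel syncope): /i/ is a high vowel flanked by voiceless consonants /h/ and /f/, so it deletes. /dmesohifeoxizuog/ → dmesohfeoxizuog.
Rule 3 (intervocalic voicing): no segment meets the environment; /dmesohfeoxizuog/ is unchanged.
Rule 4 (final devoicing): /g/ is a voiced stop in word-final position, so it devoices to [k]. /dmesohfeoxizuog/ → dmesohfeoxizuok.

dmesohfeoxizuok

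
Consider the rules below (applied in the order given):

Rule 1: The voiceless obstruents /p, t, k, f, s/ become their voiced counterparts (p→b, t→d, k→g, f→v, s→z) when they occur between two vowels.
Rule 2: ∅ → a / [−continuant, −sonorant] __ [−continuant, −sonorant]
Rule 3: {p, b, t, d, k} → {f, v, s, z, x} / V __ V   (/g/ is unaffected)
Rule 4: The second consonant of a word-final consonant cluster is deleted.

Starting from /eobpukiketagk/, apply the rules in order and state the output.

eovafugigezagak

Rule 1 (intervocalic voicing): /k/ is a voiceless obstruent between vowels /u/ and /i/, so it voices to [g]. /k/ is a voiceless obstruent between vowels /i/ and /e/, so it voices to [g]. /t/ is a voiceless obstruent between vowels /e/ and /a/, so it voices to [d]. /eobpukiketagk/ → eobpugigedagk.
Rule 2 (stop-cluster a-epenthesis): /b/ and /p/ form a stop–stop cluster, so [a] is inserted between them. /g/ and /k/ form a stop–stop cluster, so [a] is inserted between them. /eobpugigedagk/ → eobapugigedagak.
Rule 3 (intervocalic spirantization): /b/ is a stop between vowels /o/ and /a/, so it spirantizes to the fricative [v]. /p/ is a stop between vowels /a/ and /u/, so it spirantizes to the fricative [f]. /d/ is a stop between vowels /e/ and /a/, so it spirantizes to the fricative [z]. /eobapugigedagak/ → eovafugigezagak.
Rule 4 (final cluster simplification): no segment meets the environment; /eovafugigezagak/ is unchanged.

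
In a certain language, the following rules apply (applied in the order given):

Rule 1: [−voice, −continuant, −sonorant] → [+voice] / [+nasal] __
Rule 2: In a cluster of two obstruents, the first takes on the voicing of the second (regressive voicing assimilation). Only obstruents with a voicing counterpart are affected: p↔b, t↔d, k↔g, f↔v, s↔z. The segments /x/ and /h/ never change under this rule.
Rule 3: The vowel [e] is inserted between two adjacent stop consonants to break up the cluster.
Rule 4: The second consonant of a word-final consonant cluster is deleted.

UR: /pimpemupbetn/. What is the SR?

Rule 1 (post-nasal voicing): /p/ is a voiceless stop immediately after the nasal /m/, so it voices to [b]. /pimpemupbetn/ → pimbemupbetn.
Rule 2 (regressive voicing assimilation): /p/ precedes the voiced obstruent /b/, so it voices to [b] by assimilation. /pimbemupbetn/ → pimbemubbetn.
Rule 3 (stop-cluster e-epenthesis): /b/ and /b/ form a stop–stop cluster, so [e] is inserted between them. /pimbemubbetn/ → pimbemubebetn.
Rule 4 (final cluster simplification): /n/ is the second consonant of a word-final cluster /tn/, so it deletes. /pimbemubebetn/ → pimbemubebet.

pimbemubebet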